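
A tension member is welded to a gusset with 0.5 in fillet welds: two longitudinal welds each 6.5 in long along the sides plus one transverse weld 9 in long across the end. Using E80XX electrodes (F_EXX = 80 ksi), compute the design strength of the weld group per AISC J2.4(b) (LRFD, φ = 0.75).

φR_n ≈ 312 kips

t_e = 0.707 × 0.5 = 0.3535 in.
R_nwl = 0.6 × 80 × 0.3535 × 13 = 220.6 kips (longitudinal, 2 welds).
R_nwt = 0.6 × 80 × 0.3535 × 9 = 152.7 kips (transverse, base value).
(i) R_nwl + R_nwt = 373.3 kips; (ii) 0.85 R_nwl + 1.5 R_nwt = 416.6 kips.
R_n = max = 416.6 kips [governs: (ii)]; φR_n = 312.4 kips.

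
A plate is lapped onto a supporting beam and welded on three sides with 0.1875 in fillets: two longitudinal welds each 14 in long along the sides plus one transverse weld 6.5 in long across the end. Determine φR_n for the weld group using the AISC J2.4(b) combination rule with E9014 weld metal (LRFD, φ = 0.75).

E90XX → F_EXX = 90 ksi.
t_e = 0.707 × 0.1875 = 0.1326 in.
R_nwl = 0.6 × 90 × 0.1326 × 28 = 200.4 kip (longitudinal, 2 welds).
R_nwt = 0.6 × 90 × 0.1326 × 6.5 = 46.53 kip (transverse, base value).
(i) R_nwl + R_nwt = 247 kip; (ii) 0.85 R_nwl + 1.5 R_nwt = 240.2 kip.
R_n = max = 247 kip [governs: (i)]; φR_n = 185.2 kip.

φR_n ≈ 185 kip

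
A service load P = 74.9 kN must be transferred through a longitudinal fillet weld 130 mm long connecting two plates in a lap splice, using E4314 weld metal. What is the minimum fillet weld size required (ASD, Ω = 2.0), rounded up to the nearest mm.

w = 7 mm

E43XX → F_EXX = 430 MPa.
Total weld length L = 130 mm.
Required throat t_e = P × Ω / (0.6 F_EXX × L) = 74.9 × 2.0 / (0.6 × 430 × 130 × 10⁻³) = 4.466 mm.
Required leg w = t_e / 0.707 = 6.317 mm → use 7 mm.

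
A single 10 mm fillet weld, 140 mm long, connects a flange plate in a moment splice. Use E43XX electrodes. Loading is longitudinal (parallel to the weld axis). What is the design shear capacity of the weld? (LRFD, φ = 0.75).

φR_n ≈ 192 kN

E43XX → F_EXX = 430 MPa.
Effective throat t_e = 0.707 × 10 = 7.07 mm.
Total length L = 140 mm; A_we = 7.07 × 140 = 989.8 mm².
F_nw = 0.6 F_EXX = 0.6 × 430 = 258 MPa.
φR_n = 0.75 × 258 × 989.8 × 10⁻³ = 191.5 kN.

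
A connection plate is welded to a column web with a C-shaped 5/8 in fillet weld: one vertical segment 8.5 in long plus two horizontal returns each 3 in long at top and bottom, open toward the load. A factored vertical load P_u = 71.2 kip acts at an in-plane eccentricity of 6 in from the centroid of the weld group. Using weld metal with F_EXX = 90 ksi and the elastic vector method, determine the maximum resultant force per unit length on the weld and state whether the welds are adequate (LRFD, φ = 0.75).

Total weld length L_w = 14.5 in. Treat welds as unit-width lines.
Centroid: x̄ = 2×3×1.5 / 14.5 = 0.6207 in from the vertical weld.
Polar moment about centroid: J = I_x + I_y = [8.5³/12 + 2×3×4.25²] + [8.5×0.6207² + 2(3³/12 + 3×0.8793²)] = 172 in³.
Direct shear f_v = P/L_w = 71.2 / 14.5 = 4.91 kip/in (vertical).
Torsion M = P·e = 71.2 × 6 = 427.2 kip·in.
Critical point at (x, y) = (2.379, 4.25) from centroid. f_tx = M·y/J = 10.56 kip/in; f_ty = M·x/J = 5.911 kip/in.
Resultant f_max = √[f_tx² + (f_v + f_ty)²] = √[10.56² + (4.91 + 5.911)²] = 15.12 kip/in.
Capacity per unit length: φr_n = 0.75 × 0.6 × 90 × (0.707 × 0.625) = 17.9 kip/in.
15.12 ≤ 17.9 → adequate.

f_max ≈ 15.1 kip/in; adequate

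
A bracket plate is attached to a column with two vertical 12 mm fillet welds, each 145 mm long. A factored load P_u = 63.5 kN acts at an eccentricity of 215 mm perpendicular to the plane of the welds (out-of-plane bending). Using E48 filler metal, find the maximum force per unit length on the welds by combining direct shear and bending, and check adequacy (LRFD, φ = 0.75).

E48XX → F_EXX = 480 MPa.
L_w = 2 × 145 = 290 mm; section modulus (unit throat) S = 2 × L²/6 = 7008 mm².
Direct shear f_v = P/L_w = 63.5×10³/290 = 219 N/mm.
Moment M = P × e = 63.5×10³ × 215 = 13652000 N·mm; bending f_b = M/S = 1948 N/mm.
f_max = √(f_v² + f_b²) = √(219² + 1948²) = 1960 N/mm.
φr_n = 0.75 × 0.6 × 480 × (0.707 × 12) = 1833 N/mm → NOT adequate.

f_max ≈ 1960 N/mm; NOT adequate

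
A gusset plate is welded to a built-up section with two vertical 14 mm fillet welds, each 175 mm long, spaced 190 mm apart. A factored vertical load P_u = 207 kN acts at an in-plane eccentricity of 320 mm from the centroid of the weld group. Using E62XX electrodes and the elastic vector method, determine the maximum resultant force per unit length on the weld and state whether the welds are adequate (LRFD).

E62XX → F_EXX = 620 MPa.
Total weld length L_w = 350 mm. Treat welds as unit-width lines.
Polar moment about centroid: J = 2[d³/12 + d(b/2)²] = 2[175³/12 + 175×95²] = 4052000 mm³.
Direct shear f_v = P/L_w = 207×10³ / 350 = 591.4 N/mm (vertical).
Torsion M = P·e = 207×10³ × 320 = 66240000 N·mm.
Critical point at (x, y) = (95, 87.5) from centroid. f_tx = M·y/J = 1430 N/mm; f_ty = M·x/J = 1553 N/mm.
Resultant f_max = √[f_tx² + (f_v + f_ty)²] = √[1430² + (591.4 + 1553)²] = 2578 N/mm.
Capacity per unit length: φr_n = 0.75 × 0.6 × 620 × (0.707 × 14) = 2762 N/mm.
2578 ≤ 2762 → adequate.

f_max ≈ 2580 N/mm; adequate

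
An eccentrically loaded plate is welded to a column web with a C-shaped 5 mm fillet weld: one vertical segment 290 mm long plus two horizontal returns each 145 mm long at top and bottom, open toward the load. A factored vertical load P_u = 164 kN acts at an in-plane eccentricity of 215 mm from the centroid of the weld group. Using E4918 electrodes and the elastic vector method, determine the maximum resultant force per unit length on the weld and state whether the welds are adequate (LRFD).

E49XX → F_EXX = 490 MPa.
Total weld length L_w = 580 mm. Treat welds as unit-width lines.
Centroid: x̄ = 2×145×72.5 / 580 = 36.25 mm from the vertical weld.
Polar moment about centroid: J = I_x + I_y = [290³/12 + 2×145×145²] + [290×36.25² + 2(145³/12 + 145×36.25²)] = 9400000 mm³.
Direct shear f_v = P/L_w = 164×10³ / 580 = 282.8 N/mm (vertical).
Torsion M = P·e = 164×10³ × 215 = 35260000 N·mm.
Critical point at (x, y) = (108.8, 145) from centroid. f_tx = M·y/J = 543.9 N/mm; f_ty = M·x/J = 407.9 N/mm.
Resultant f_max = √[f_tx² + (f_v + f_ty)²] = √[543.9² + (282.8 + 407.9)²] = 879.1 N/mm.
Capacity per unit length: φr_n = 0.75 × 0.6 × 490 × (0.707 × 5) = 779.5 N/mm.
879.1 > 779.5 → NOT adequate.

f_max ≈ 879 N/mm; NOT adequate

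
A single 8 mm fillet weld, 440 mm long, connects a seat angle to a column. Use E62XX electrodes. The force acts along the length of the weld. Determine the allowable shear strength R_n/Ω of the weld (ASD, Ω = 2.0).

R_n/Ω ≈ 463 kN

E62XX → F_EXX = 620 MPa.
Effective throat t_e = 0.707 × 8 = 5.656 mm.
Total length L = 440 mm; A_we = 5.656 × 440 = 2489 mm².
F_nw = 0.6 F_EXX = 0.6 × 620 = 372 MPa.
R_n = 372 × 2489 × 10⁻³ = 925.8 kN; R_n/Ω = 925.8/2.0 = 462.9 kN.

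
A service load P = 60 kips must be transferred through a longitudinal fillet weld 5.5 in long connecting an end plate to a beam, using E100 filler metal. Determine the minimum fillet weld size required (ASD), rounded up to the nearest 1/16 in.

w = 9/16 in

E100XX → F_EXX = 100 ksi.
Total weld length L = 5.5 in.
Required throat t_e = P × Ω / (0.6 F_EXX × L) = 60 × 2.0 / (0.6 × 100 × 5.5) = 0.3636 in.
Required leg w = t_e / 0.707 = 0.5143 in → use 9/16 in.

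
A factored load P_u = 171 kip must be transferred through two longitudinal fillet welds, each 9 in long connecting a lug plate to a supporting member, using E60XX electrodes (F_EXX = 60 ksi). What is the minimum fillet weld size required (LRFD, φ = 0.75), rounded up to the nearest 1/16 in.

w = 1/2 in

Total weld length L = 18 in.
Required throat t_e = P_u / (φ × 0.6 F_EXX × L) = 171 / (0.75 × 0.6 × 60 × 18) = 0.3519 in.
Required leg w = t_e / 0.707 = 0.4977 in → use 1/2 in.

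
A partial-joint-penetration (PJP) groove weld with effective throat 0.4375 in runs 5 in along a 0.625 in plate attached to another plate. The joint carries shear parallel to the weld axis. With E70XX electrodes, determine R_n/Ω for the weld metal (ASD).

E70XX → F_EXX = 70 ksi.
Effective throat (given) t_e = 0.4375 in.
A_we = 0.4375 × 5 = 2.188 in².
F_nw = 0.6 F_EXX = 42 ksi.
R_n/Ω = (42 × 2.188) / 2.0 = 45.94 kips.

R_n/Ω ≈ 45.9 kips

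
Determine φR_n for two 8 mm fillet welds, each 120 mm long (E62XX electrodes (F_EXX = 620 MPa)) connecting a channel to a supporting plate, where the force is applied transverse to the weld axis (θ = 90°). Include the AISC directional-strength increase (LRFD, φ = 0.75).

φR_n ≈ 568 kN

t_e = 0.707 × 8 = 5.656 mm; A_we = 5.656 × 240 = 1357 mm².
Directional factor: 1.0 + 0.5 sin^1.5(90°) = 1.5.
F_nw = 0.6 × 620 × 1.5 = 558 MPa.
φR_n = 0.75 × 558 × 1357 × 10⁻³ = 568.1 kN.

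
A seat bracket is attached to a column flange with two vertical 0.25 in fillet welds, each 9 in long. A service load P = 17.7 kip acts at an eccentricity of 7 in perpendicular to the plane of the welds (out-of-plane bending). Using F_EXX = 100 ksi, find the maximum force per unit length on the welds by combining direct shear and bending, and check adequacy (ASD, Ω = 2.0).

L_w = 2 × 9 = 18 in; section modulus (unit throat) S = 2 × L²/6 = 27 in².
Direct shear f_v = P/L_w = 17.7/18 = 0.9833 kip/in.
Moment M = P × e = 17.7 × 7 = 123.9 kip·in; bending f_b = M/S = 4.589 kip/in.
f_max = √(f_v² + f_b²) = √(0.9833² + 4.589²) = 4.693 kip/in.
r_n/Ω = (1/2.0) × 0.6 × 100 × (0.707 × 0.25) = 5.302 kip/in → adequate.

f_max ≈ 4.69 kip/in; adequate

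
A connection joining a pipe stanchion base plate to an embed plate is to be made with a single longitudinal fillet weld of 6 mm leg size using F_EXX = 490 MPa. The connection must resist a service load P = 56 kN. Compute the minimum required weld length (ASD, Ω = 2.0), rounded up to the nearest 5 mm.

L = 90 mm

Throat t_e = 0.707 × 6 = 4.242 mm.
r_n/Ω = (0.6 × 490 × 4.242) / 2.0 = 623.6 N/mm = 0.6236 kN/mm.
L_req = P / (r_n/Ω) = 56 / 0.6236 = 89.8 mm total.
Round up → use L = 90 mm.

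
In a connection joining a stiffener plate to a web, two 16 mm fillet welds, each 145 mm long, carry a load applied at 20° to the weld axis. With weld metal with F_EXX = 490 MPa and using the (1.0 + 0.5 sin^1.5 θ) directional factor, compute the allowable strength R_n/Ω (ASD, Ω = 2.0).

t_e = 0.707 × 16 = 11.31 mm; A_we = 11.31 × 290 = 3280 mm².
Directional factor: 1.0 + 0.5 sin^1.5(20°) = 1.1.
F_nw = 0.6 × 490 × 1.1 = 323.4 MPa.
R_n/Ω = (323.4 × 3280) / 2.0 × 10⁻³ = 530.5 kN.

R_n/Ω ≈ 530 kN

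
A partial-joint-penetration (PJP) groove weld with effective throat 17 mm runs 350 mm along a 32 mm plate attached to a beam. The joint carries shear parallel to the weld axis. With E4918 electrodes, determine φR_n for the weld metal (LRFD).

E49XX → F_EXX = 490 MPa.
Effective throat (given) t_e = 17 mm.
A_we = 17 × 350 = 5950 mm².
F_nw = 0.6 F_EXX = 294 MPa.
φR_n = 0.75 × 294 × 5950 × 10⁻³ = 1312 kN.

φR_n ≈ 1310 kN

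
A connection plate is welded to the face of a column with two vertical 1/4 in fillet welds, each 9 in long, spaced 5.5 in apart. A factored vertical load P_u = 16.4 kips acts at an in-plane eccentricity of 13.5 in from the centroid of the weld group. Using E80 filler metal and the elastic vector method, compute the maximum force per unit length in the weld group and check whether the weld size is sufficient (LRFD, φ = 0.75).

E80XX → F_EXX = 80 ksi.
Total weld length L_w = 18 in. Treat welds as unit-width lines.
Polar moment about centroid: J = 2[d³/12 + d(b/2)²] = 2[9³/12 + 9×2.75²] = 257.6 in³.
Direct shear f_v = P/L_w = 16.4 / 18 = 0.9111 kip/in (vertical).
Torsion M = P·e = 16.4 × 13.5 = 221.4 kip·in.
Critical point at (x, y) = (2.75, 4.5) from centroid. f_tx = M·y/J = 3.867 kip/in; f_ty = M·x/J = 2.363 kip/in.
Resultant f_max = √[f_tx² + (f_v + f_ty)²] = √[3.867² + (0.9111 + 2.363)²] = 5.067 kip/in.
Capacity per unit length: φr_n = 0.75 × 0.6 × 80 × (0.707 × 0.25) = 6.363 kip/in.
5.067 ≤ 6.363 → adequate.

f_max ≈ 5.07 kip/in; adequate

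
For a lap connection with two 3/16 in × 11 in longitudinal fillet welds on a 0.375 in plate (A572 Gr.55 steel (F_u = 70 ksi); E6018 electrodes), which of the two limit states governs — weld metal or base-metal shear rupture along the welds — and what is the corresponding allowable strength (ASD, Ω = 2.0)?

E60XX → F_EXX = 60 ksi.
t_e = 0.707 × 0.1875 = 0.1326 in; L = 22 in.
Weld metal: R_n/Ω = (1/2.0) × 0.6 × 60 × 0.1326 × 22 = 52.49 kips.
Base metal (shear rupture): R_n/Ω = (1/2.0) × 0.6 × 70 × 0.375 × 22 = 173.2 kips.
Governing: weld metal.

R_n/Ω ≈ 52.5 kips (weld metal governs)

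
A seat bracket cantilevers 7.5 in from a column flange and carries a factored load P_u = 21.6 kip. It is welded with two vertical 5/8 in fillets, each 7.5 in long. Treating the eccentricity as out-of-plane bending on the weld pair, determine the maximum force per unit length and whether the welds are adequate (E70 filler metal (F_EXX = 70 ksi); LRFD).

f_max ≈ 8.76 kip/in; adequate

L_w = 2 × 7.5 = 15 in; section modulus (unit throat) S = 2 × L²/6 = 18.75 in².
Direct shear f_v = P/L_w = 21.6/15 = 1.44 kip/in.
Moment M = P × e = 21.6 × 7.5 = 162 kip·in; bending f_b = M/S = 8.64 kip/in.
f_max = √(f_v² + f_b²) = √(1.44² + 8.64²) = 8.759 kip/in.
φr_n = 0.75 × 0.6 × 70 × (0.707 × 0.625) = 13.92 kip/in → adequate.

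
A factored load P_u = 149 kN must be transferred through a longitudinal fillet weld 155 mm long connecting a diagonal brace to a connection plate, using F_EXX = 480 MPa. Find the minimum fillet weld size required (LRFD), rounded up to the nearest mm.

w = 7 mm

Total weld length L = 155 mm.
Required throat t_e = P_u / (φ × 0.6 F_EXX × L) = 149 / (0.75 × 0.6 × 480 × 155 × 10⁻³) = 4.45 mm.
Required leg w = t_e / 0.707 = 6.295 mm → use 7 mm.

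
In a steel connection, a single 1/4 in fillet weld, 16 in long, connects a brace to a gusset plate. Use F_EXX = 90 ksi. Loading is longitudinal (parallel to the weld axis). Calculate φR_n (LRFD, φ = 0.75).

Effective throat t_e = 0.707 × 0.25 = 0.1767 in.
Total length L = 16 in; A_we = 0.1767 × 16 = 2.828 in².
F_nw = 0.6 F_EXX = 0.6 × 90 = 54 ksi.
φR_n = 0.75 × 54 × 2.828 = 114.5 kip.

φR_n ≈ 115 kip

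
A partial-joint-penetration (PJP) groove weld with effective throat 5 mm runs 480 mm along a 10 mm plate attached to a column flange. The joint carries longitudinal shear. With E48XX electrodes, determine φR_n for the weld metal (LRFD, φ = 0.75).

φR_n ≈ 518 kN

E48XX → F_EXX = 480 MPa.
Effective throat (given) t_e = 5 mm.
A_we = 5 × 480 = 2400 mm².
F_nw = 0.6 F_EXX = 288 MPa.
φR_n = 0.75 × 288 × 2400 × 10⁻³ = 518.4 kN.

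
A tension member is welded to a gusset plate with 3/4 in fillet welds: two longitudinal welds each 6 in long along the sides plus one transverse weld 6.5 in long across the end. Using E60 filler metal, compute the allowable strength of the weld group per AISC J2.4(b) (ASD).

E60XX → F_EXX = 60 ksi.
t_e = 0.707 × 0.75 = 0.5302 in.
R_nwl = 0.6 × 60 × 0.5302 × 12 = 229.1 kips (longitudinal, 2 welds).
R_nwt = 0.6 × 60 × 0.5302 × 6.5 = 124.1 kips (transverse, base value).
(i) R_nwl + R_nwt = 353.1 kips; (ii) 0.85 R_nwl + 1.5 R_nwt = 380.8 kips.
R_n = max = 380.8 kips [governs: (ii)]; R_n/Ω = 190.4 kips.

R_n/Ω ≈ 190 kips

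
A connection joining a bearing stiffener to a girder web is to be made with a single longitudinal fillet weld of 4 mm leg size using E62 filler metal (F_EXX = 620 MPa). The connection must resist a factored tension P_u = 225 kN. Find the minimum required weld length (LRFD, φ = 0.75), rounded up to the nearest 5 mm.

Throat t_e = 0.707 × 4 = 2.828 mm.
φr_n = 0.75 × 0.6 × 620 × 2.828 × 10⁻³ = 0.789 kN/mm.
L_req = P_u / φr_n = 225 / 0.789 = 285.2 mm total.
Round up → use L = 290 mm.

L = 290 mm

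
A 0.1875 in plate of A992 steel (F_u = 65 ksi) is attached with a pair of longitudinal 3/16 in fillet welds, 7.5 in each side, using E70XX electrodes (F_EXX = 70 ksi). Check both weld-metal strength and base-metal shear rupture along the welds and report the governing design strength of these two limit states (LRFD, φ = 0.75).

φR_n ≈ 62.6 kip (weld metal governs)

t_e = 0.707 × 0.1875 = 0.1326 in; L = 15 in.
Weld metal: φR_n = 0.75 × 0.6 × 70 × 0.1326 × 15 = 62.64 kip.
Base metal (shear rupture): φR_n = 0.75 × 0.6 × 65 × 0.1875 × 15 = 82.27 kip.
Governing: weld metal.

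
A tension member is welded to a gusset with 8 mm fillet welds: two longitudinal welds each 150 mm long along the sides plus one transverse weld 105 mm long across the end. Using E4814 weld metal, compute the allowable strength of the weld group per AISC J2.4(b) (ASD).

E48XX → F_EXX = 480 MPa.
t_e = 0.707 × 8 = 5.656 mm.
R_nwl = 0.6 × 480 × 5.656 × 300 × 10⁻³ = 488.7 kN (longitudinal, 2 welds).
R_nwt = 0.6 × 480 × 5.656 × 105 × 10⁻³ = 171 kN (transverse, base value).
(i) R_nwl + R_nwt = 659.7 kN; (ii) 0.85 R_nwl + 1.5 R_nwt = 671.9 kN.
R_n = max = 671.9 kN [governs: (ii)]; R_n/Ω = 336 kN.

R_n/Ω ≈ 336 kN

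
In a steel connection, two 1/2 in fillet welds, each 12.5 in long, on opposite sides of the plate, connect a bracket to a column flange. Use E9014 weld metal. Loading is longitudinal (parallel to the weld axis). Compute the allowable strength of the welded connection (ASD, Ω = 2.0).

R_n/Ω ≈ 239 kip

E90XX → F_EXX = 90 ksi.
Effective throat t_e = 0.707 × 0.5 = 0.3535 in.
Total length L = 25 in; A_we = 0.3535 × 25 = 8.838 in².
F_nw = 0.6 F_EXX = 0.6 × 90 = 54 ksi.
R_n = 54 × 8.838 = 477.2 kip; R_n/Ω = 477.2/2.0 = 238.6 kip.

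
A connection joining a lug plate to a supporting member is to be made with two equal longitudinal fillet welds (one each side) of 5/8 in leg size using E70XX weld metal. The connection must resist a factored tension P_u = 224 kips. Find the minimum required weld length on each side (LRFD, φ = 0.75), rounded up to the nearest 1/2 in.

L = 8.5 in on each side

E70XX → F_EXX = 70 ksi.
Throat t_e = 0.707 × 0.625 = 0.4419 in.
φr_n = 0.75 × 0.6 × 70 × 0.4419 = 13.92 kips/in.
L_req = P_u / φr_n = 224 / 13.92 = 16.09 in total.
Per side: 16.09 / 2 = 8.047 in.
Round up → use L = 8.5 in on each side.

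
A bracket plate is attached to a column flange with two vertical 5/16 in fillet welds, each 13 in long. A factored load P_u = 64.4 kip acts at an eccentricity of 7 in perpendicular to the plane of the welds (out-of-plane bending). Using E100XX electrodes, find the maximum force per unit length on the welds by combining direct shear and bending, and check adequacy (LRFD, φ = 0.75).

f_max ≈ 8.38 kip/in; adequate

E100XX → F_EXX = 100 ksi.
L_w = 2 × 13 = 26 in; section modulus (unit throat) S = 2 × L²/6 = 56.33 in².
Direct shear f_v = P/L_w = 64.4/26 = 2.477 kip/in.
Moment M = P × e = 64.4 × 7 = 450.8 kip·in; bending f_b = M/S = 8.002 kip/in.
f_max = √(f_v² + f_b²) = √(2.477² + 8.002²) = 8.377 kip/in.
φr_n = 0.75 × 0.6 × 100 × (0.707 × 0.3125) = 9.942 kip/in → adequate.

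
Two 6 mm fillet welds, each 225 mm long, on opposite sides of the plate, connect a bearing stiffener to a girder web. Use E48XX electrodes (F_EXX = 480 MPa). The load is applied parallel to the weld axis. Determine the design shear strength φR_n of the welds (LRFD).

Effective throat t_e = 0.707 × 6 = 4.242 mm.
Total length L = 450 mm; A_we = 4.242 × 450 = 1909 mm².
F_nw = 0.6 F_EXX = 0.6 × 480 = 288 MPa.
φR_n = 0.75 × 288 × 1909 × 10⁻³ = 412.3 kN.

φR_n ≈ 412 kN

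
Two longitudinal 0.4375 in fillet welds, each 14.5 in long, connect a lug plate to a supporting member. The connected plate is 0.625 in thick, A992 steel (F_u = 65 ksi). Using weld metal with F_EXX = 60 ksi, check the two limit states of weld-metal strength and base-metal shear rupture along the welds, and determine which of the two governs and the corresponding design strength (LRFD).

t_e = 0.707 × 0.4375 = 0.3093 in; L = 29 in.
Weld metal: φR_n = 0.75 × 0.6 × 60 × 0.3093 × 29 = 242.2 kip.
Base metal (shear rupture): φR_n = 0.75 × 0.6 × 65 × 0.625 × 29 = 530.2 kip.
Governing: weld metal.

φR_n ≈ 242 kip (weld metal governs)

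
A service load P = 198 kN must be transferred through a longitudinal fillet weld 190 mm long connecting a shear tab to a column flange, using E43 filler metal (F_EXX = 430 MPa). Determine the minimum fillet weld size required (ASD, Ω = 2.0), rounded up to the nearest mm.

w = 12 mm

Total weld length L = 190 mm.
Required throat t_e = P × Ω / (0.6 F_EXX × L) = 198 × 2.0 / (0.6 × 430 × 190 × 10⁻³) = 8.078 mm.
Required leg w = t_e / 0.707 = 11.43 mm → use 12 mm.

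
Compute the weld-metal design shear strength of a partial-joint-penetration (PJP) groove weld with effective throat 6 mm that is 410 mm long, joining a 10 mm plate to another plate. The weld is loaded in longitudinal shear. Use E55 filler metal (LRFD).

E55XX → F_EXX = 550 MPa.
Effective throat (given) t_e = 6 mm.
A_we = 6 × 410 = 2460 mm².
F_nw = 0.6 F_EXX = 330 MPa.
φR_n = 0.75 × 330 × 2460 × 10⁻³ = 608.9 kN.

φR_n ≈ 609 kN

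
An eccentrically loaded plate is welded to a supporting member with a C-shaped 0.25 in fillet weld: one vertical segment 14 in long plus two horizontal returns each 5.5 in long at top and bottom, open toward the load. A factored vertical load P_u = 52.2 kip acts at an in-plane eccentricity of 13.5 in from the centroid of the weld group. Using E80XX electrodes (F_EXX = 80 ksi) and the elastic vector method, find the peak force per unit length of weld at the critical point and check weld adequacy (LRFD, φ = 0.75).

Total weld length L_w = 25 in. Treat welds as unit-width lines.
Centroid: x̄ = 2×5.5×2.75 / 25 = 1.21 in from the vertical weld.
Polar moment about centroid: J = I_x + I_y = [14³/12 + 2×5.5×7²] + [14×1.21² + 2(5.5³/12 + 5.5×1.54²)] = 842 in³.
Direct shear f_v = P/L_w = 52.2 / 25 = 2.088 kip/in (vertical).
Torsion M = P·e = 52.2 × 13.5 = 704.7 kip·in.
Critical point at (x, y) = (4.29, 7) from centroid. f_tx = M·y/J = 5.859 kip/in; f_ty = M·x/J = 3.591 kip/in.
Resultant f_max = √[f_tx² + (f_v + f_ty)²] = √[5.859² + (2.088 + 3.591)²] = 8.159 kip/in.
Capacity per unit length: φr_n = 0.75 × 0.6 × 80 × (0.707 × 0.25) = 6.363 kip/in.
8.159 > 6.363 → NOT adequate.

f_max ≈ 8.16 kip/in; NOT adequate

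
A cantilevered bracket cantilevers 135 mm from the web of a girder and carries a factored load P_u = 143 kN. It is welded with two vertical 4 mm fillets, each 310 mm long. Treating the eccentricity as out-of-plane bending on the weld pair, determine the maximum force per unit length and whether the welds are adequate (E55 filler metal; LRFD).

E55XX → F_EXX = 550 MPa.
L_w = 2 × 310 = 620 mm; section modulus (unit throat) S = 2 × L²/6 = 32030 mm².
Direct shear f_v = P/L_w = 143×10³/620 = 230.6 N/mm.
Moment M = P × e = 143×10³ × 135 = 19305000 N·mm; bending f_b = M/S = 602.7 N/mm.
f_max = √(f_v² + f_b²) = √(230.6² + 602.7²) = 645.3 N/mm.
φr_n = 0.75 × 0.6 × 550 × (0.707 × 4) = 699.9 N/mm → adequate.

f_max ≈ 645 N/mm; adequate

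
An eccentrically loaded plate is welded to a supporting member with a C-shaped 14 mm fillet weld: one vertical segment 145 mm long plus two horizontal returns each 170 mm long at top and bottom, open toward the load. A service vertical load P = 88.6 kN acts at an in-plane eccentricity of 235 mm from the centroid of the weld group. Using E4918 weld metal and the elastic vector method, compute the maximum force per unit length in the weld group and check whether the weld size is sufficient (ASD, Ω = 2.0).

E49XX → F_EXX = 490 MPa.
Total weld length L_w = 485 mm. Treat welds as unit-width lines.
Centroid: x̄ = 2×170×85 / 485 = 59.59 mm from the vertical weld.
Polar moment about centroid: J = I_x + I_y = [145³/12 + 2×170×72.5²] + [145×59.59² + 2(170³/12 + 170×25.41²)] = 3594000 mm³.
Direct shear f_v = P/L_w = 88.6×10³ / 485 = 182.7 N/mm (vertical).
Torsion M = P·e = 88.6×10³ × 235 = 20821000 N·mm.
Critical point at (x, y) = (110.4, 72.5) from centroid. f_tx = M·y/J = 420 N/mm; f_ty = M·x/J = 639.6 N/mm.
Resultant f_max = √[f_tx² + (f_v + f_ty)²] = √[420² + (182.7 + 639.6)²] = 923.3 N/mm.
Capacity per unit length: r_n/Ω = (1/2.0) × 0.6 × 490 × (0.707 × 14) = 1455 N/mm.
923.3 ≤ 1455 → adequate.

f_max ≈ 923 N/mm; adequate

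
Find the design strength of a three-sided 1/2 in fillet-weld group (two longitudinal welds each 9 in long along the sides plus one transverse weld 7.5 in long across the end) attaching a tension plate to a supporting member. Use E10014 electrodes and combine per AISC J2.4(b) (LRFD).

E100XX → F_EXX = 100 ksi.
t_e = 0.707 × 0.5 = 0.3535 in.
R_nwl = 0.6 × 100 × 0.3535 × 18 = 381.8 kip (longitudinal, 2 welds).
R_nwt = 0.6 × 100 × 0.3535 × 7.5 = 159.1 kip (transverse, base value).
(i) R_nwl + R_nwt = 540.9 kip; (ii) 0.85 R_nwl + 1.5 R_nwt = 563.1 kip.
R_n = max = 563.1 kip [governs: (ii)]; φR_n = 422.3 kip.

φR_n ≈ 422 kip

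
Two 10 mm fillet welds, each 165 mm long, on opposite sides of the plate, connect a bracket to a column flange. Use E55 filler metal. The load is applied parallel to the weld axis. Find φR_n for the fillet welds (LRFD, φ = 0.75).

E55XX → F_EXX = 550 MPa.
Effective throat t_e = 0.707 × 10 = 7.07 mm.
Total length L = 330 mm; A_we = 7.07 × 330 = 2333 mm².
F_nw = 0.6 F_EXX = 0.6 × 550 = 330 MPa.
φR_n = 0.75 × 330 × 2333 × 10⁻³ = 577.4 kN.

φR_n ≈ 577 kN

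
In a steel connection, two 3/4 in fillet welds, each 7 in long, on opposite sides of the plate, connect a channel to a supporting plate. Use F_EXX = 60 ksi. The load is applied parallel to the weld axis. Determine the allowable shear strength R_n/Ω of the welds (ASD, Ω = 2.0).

R_n/Ω ≈ 134 kip

Effective throat t_e = 0.707 × 0.75 = 0.5302 in.
Total length L = 14 in; A_we = 0.5302 × 14 = 7.423 in².
F_nw = 0.6 F_EXX = 0.6 × 60 = 36 ksi.
R_n = 36 × 7.423 = 267.2 kip; R_n/Ω = 267.2/2.0 = 133.6 kip.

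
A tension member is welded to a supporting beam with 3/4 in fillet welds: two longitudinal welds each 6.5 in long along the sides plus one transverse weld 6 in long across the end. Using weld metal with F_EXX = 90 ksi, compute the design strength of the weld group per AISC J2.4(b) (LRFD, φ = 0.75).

φR_n ≈ 431 kips

t_e = 0.707 × 0.75 = 0.5302 in.
R_nwl = 0.6 × 90 × 0.5302 × 13 = 372.2 kips (longitudinal, 2 welds).
R_nwt = 0.6 × 90 × 0.5302 × 6 = 171.8 kips (transverse, base value).
(i) R_nwl + R_nwt = 544 kips; (ii) 0.85 R_nwl + 1.5 R_nwt = 574.1 kips.
R_n = max = 574.1 kips [governs: (ii)]; φR_n = 430.6 kips.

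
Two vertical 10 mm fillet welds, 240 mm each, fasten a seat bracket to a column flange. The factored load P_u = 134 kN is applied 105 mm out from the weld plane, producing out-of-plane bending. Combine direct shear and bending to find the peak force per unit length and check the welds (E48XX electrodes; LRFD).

E48XX → F_EXX = 480 MPa.
L_w = 2 × 240 = 480 mm; section modulus (unit throat) S = 2 × L²/6 = 19200 mm².
Direct shear f_v = P/L_w = 134×10³/480 = 279.2 N/mm.
Moment M = P × e = 134×10³ × 105 = 14070000 N·mm; bending f_b = M/S = 732.8 N/mm.
f_max = √(f_v² + f_b²) = √(279.2² + 732.8²) = 784.2 N/mm.
φr_n = 0.75 × 0.6 × 480 × (0.707 × 10) = 1527 N/mm → adequate.

f_max ≈ 784 N/mm; adequate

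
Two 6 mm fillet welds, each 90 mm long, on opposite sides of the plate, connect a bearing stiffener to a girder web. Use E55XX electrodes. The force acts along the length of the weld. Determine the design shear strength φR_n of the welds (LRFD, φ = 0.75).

E55XX → F_EXX = 550 MPa.
Effective throat t_e = 0.707 × 6 = 4.242 mm.
Total length L = 180 mm; A_we = 4.242 × 180 = 763.6 mm².
F_nw = 0.6 F_EXX = 0.6 × 550 = 330 MPa.
φR_n = 0.75 × 330 × 763.6 × 10⁻³ = 189 kN.

φR_n ≈ 189 kN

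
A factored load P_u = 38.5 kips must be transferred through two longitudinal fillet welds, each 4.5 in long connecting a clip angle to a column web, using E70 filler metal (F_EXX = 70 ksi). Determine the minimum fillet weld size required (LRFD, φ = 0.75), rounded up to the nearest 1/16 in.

w = 1/4 in

Total weld length L = 9 in.
Required throat t_e = P_u / (φ × 0.6 F_EXX × L) = 38.5 / (0.75 × 0.6 × 70 × 9) = 0.1358 in.
Required leg w = t_e / 0.707 = 0.1921 in → use 1/4 in.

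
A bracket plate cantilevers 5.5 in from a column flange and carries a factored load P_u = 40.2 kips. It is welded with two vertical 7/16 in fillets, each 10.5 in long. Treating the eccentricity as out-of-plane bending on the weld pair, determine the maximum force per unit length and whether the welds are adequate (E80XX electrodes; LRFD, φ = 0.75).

f_max ≈ 6.31 kip/in; adequate

E80XX → F_EXX = 80 ksi.
L_w = 2 × 10.5 = 21 in; section modulus (unit throat) S = 2 × L²/6 = 36.75 in².
Direct shear f_v = P/L_w = 40.2/21 = 1.914 kip/in.
Moment M = P × e = 40.2 × 5.5 = 221.1 kip·in; bending f_b = M/S = 6.016 kip/in.
f_max = √(f_v² + f_b²) = √(1.914² + 6.016²) = 6.314 kip/in.
φr_n = 0.75 × 0.6 × 80 × (0.707 × 0.4375) = 11.14 kip/in → adequate.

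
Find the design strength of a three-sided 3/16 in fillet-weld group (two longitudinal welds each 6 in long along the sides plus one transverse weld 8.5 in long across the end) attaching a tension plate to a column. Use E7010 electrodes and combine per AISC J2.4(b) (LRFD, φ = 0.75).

E70XX → F_EXX = 70 ksi.
t_e = 0.707 × 0.1875 = 0.1326 in.
R_nwl = 0.6 × 70 × 0.1326 × 12 = 66.81 kips (longitudinal, 2 welds).
R_nwt = 0.6 × 70 × 0.1326 × 8.5 = 47.32 kips (transverse, base value).
(i) R_nwl + R_nwt = 114.1 kips; (ii) 0.85 R_nwl + 1.5 R_nwt = 127.8 kips.
R_n = max = 127.8 kips [governs: (ii)]; φR_n = 95.83 kips.

φR_n ≈ 95.8 kips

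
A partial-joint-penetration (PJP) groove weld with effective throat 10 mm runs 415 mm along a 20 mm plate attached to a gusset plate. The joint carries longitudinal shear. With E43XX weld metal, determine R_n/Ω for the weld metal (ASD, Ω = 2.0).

E43XX → F_EXX = 430 MPa.
Effective throat (given) t_e = 10 mm.
A_we = 10 × 415 = 4150 mm².
F_nw = 0.6 F_EXX = 258 MPa.
R_n/Ω = (258 × 4150) / 2.0 × 10⁻³ = 535.4 kN.

R_n/Ω ≈ 535 kN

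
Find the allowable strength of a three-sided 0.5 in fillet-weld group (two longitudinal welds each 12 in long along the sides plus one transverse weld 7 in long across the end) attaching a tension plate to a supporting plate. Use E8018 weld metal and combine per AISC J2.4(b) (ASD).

E80XX → F_EXX = 80 ksi.
t_e = 0.707 × 0.5 = 0.3535 in.
R_nwl = 0.6 × 80 × 0.3535 × 24 = 407.2 kips (longitudinal, 2 welds).
R_nwt = 0.6 × 80 × 0.3535 × 7 = 118.8 kips (transverse, base value).
(i) R_nwl + R_nwt = 526 kips; (ii) 0.85 R_nwl + 1.5 R_nwt = 524.3 kips.
R_n = max = 526 kips [governs: (i)]; R_n/Ω = 263 kips.

R_n/Ω ≈ 263 kips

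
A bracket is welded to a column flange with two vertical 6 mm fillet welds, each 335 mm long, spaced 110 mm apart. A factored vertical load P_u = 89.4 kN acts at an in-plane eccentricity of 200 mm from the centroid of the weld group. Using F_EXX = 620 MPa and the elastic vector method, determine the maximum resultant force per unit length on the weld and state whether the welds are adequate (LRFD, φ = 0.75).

Total weld length L_w = 670 mm. Treat welds as unit-width lines.
Polar moment about centroid: J = 2[d³/12 + d(b/2)²] = 2[335³/12 + 335×55²] = 8293000 mm³.
Direct shear f_v = P/L_w = 89.4×10³ / 670 = 133.4 N/mm (vertical).
Torsion M = P·e = 89.4×10³ × 200 = 17880000 N·mm.
Critical point at (x, y) = (55, 167.5) from centroid. f_tx = M·y/J = 361.2 N/mm; f_ty = M·x/J = 118.6 N/mm.
Resultant f_max = √[f_tx² + (f_v + f_ty)²] = √[361.2² + (133.4 + 118.6)²] = 440.4 N/mm.
Capacity per unit length: φr_n = 0.75 × 0.6 × 620 × (0.707 × 6) = 1184 N/mm.
440.4 ≤ 1184 → adequate.

f_max ≈ 440 N/mm; adequate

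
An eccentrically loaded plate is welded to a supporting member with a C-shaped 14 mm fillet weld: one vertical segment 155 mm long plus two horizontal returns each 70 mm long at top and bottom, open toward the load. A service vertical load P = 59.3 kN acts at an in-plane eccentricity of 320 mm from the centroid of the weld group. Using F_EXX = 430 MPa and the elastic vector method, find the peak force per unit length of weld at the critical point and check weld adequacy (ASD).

f_max ≈ 1500 N/mm; NOT adequate

Total weld length L_w = 295 mm. Treat welds as unit-width lines.
Centroid: x̄ = 2×70×35 / 295 = 16.61 mm from the vertical weld.
Polar moment about centroid: J = I_x + I_y = [155³/12 + 2×70×77.5²] + [155×16.61² + 2(70³/12 + 70×18.39²)] = 1298000 mm³.
Direct shear f_v = P/L_w = 59.3×10³ / 295 = 201 N/mm (vertical).
Torsion M = P·e = 59.3×10³ × 320 = 18976000 N·mm.
Critical point at (x, y) = (53.39, 77.5) from centroid. f_tx = M·y/J = 1133 N/mm; f_ty = M·x/J = 780.2 N/mm.
Resultant f_max = √[f_tx² + (f_v + f_ty)²] = √[1133² + (201 + 780.2)²] = 1499 N/mm.
Capacity per unit length: r_n/Ω = (1/2.0) × 0.6 × 430 × (0.707 × 14) = 1277 N/mm.
1499 > 1277 → NOT adequate.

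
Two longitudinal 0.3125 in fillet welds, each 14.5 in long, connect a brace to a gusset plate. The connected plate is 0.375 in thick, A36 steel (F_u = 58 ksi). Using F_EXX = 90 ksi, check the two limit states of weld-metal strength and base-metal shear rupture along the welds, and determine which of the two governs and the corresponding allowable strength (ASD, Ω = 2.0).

t_e = 0.707 × 0.3125 = 0.2209 in; L = 29 in.
Weld metal: R_n/Ω = (1/2.0) × 0.6 × 90 × 0.2209 × 29 = 173 kips.
Base metal (shear rupture): R_n/Ω = (1/2.0) × 0.6 × 58 × 0.375 × 29 = 189.2 kips.
Governing: weld metal.

R_n/Ω ≈ 173 kips (weld metal governs)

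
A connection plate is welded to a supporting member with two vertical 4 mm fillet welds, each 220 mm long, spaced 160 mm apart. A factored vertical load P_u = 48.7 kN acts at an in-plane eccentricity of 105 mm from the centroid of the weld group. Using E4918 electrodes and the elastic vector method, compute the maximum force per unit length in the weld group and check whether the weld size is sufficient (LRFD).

f_max ≈ 234 N/mm; adequate

E49XX → F_EXX = 490 MPa.
Total weld length L_w = 440 mm. Treat welds as unit-width lines.
Polar moment about centroid: J = 2[d³/12 + d(b/2)²] = 2[220³/12 + 220×80²] = 4591000 mm³.
Direct shear f_v = P/L_w = 48.7×10³ / 440 = 110.7 N/mm (vertical).
Torsion M = P·e = 48.7×10³ × 105 = 5113500 N·mm.
Critical point at (x, y) = (80, 110) from centroid. f_tx = M·y/J = 122.5 N/mm; f_ty = M·x/J = 89.11 N/mm.
Resultant f_max = √[f_tx² + (f_v + f_ty)²] = √[122.5² + (110.7 + 89.11)²] = 234.4 N/mm.
Capacity per unit length: φr_n = 0.75 × 0.6 × 490 × (0.707 × 4) = 623.6 N/mm.
234.4 ≤ 623.6 → adequate.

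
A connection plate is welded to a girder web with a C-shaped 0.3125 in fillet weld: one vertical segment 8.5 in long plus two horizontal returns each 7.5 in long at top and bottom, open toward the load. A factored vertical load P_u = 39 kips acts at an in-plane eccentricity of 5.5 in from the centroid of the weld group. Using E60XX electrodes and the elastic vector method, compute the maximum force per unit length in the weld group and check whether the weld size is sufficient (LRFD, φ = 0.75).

f_max ≈ 4.44 kip/in; adequate

E60XX → F_EXX = 60 ksi.
Total weld length L_w = 23.5 in. Treat welds as unit-width lines.
Centroid: x̄ = 2×7.5×3.75 / 23.5 = 2.394 in from the vertical weld.
Polar moment about centroid: J = I_x + I_y = [8.5³/12 + 2×7.5×4.25²] + [8.5×2.394² + 2(7.5³/12 + 7.5×1.356²)] = 468.7 in³.
Direct shear f_v = P/L_w = 39 / 23.5 = 1.66 kip/in (vertical).
Torsion M = P·e = 39 × 5.5 = 214.5 kip·in.
Critical point at (x, y) = (5.106, 4.25) from centroid. f_tx = M·y/J = 1.945 kip/in; f_ty = M·x/J = 2.337 kip/in.
Resultant f_max = √[f_tx² + (f_v + f_ty)²] = √[1.945² + (1.66 + 2.337)²] = 4.445 kip/in.
Capacity per unit length: φr_n = 0.75 × 0.6 × 60 × (0.707 × 0.3125) = 5.965 kip/in.
4.445 ≤ 5.965 → adequate.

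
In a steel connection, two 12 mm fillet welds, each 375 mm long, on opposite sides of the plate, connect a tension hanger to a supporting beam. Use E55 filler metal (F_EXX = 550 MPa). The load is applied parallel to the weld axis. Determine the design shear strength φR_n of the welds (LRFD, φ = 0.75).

φR_n ≈ 1570 kN

Effective throat t_e = 0.707 × 12 = 8.484 mm.
Total length L = 750 mm; A_we = 8.484 × 750 = 6363 mm².
F_nw = 0.6 F_EXX = 0.6 × 550 = 330 MPa.
φR_n = 0.75 × 330 × 6363 × 10⁻³ = 1575 kN.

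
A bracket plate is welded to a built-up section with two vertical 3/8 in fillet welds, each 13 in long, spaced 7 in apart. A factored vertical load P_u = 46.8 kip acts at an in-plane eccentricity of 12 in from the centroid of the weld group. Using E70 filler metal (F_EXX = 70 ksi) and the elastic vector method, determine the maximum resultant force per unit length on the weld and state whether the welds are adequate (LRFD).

Total weld length L_w = 26 in. Treat welds as unit-width lines.
Polar moment about centroid: J = 2[d³/12 + d(b/2)²] = 2[13³/12 + 13×3.5²] = 684.7 in³.
Direct shear f_v = P/L_w = 46.8 / 26 = 1.8 kip/in (vertical).
Torsion M = P·e = 46.8 × 12 = 561.6 kip·in.
Critical point at (x, y) = (3.5, 6.5) from centroid. f_tx = M·y/J = 5.332 kip/in; f_ty = M·x/J = 2.871 kip/in.
Resultant f_max = √[f_tx² + (f_v + f_ty)²] = √[5.332² + (1.8 + 2.871)²] = 7.088 kip/in.
Capacity per unit length: φr_n = 0.75 × 0.6 × 70 × (0.707 × 0.375) = 8.351 kip/in.
7.088 ≤ 8.351 → adequate.

f_max ≈ 7.09 kip/in; adequate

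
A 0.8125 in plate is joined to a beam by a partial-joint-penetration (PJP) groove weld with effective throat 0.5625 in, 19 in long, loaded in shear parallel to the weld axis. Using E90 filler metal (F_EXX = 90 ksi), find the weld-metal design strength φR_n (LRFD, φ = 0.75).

Effective throat (given) t_e = 0.5625 in.
A_we = 0.5625 × 19 = 10.69 in².
F_nw = 0.6 F_EXX = 54 ksi.
φR_n = 0.75 × 54 × 10.69 = 432.8 kip.

φR_n ≈ 433 kip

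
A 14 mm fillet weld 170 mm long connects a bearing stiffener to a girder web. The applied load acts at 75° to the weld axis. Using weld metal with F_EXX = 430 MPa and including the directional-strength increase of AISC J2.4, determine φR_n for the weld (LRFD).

t_e = 0.707 × 14 = 9.898 mm; A_we = 9.898 × 170 = 1683 mm².
Directional factor: 1.0 + 0.5 sin^1.5(75°) = 1.475.
F_nw = 0.6 × 430 × 1.475 = 380.5 MPa.
φR_n = 0.75 × 380.5 × 1683 × 10⁻³ = 480.1 kN.

φR_n ≈ 480 kN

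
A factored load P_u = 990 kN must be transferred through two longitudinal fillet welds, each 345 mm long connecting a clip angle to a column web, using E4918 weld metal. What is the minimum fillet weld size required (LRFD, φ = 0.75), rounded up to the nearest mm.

w = 10 mm

E49XX → F_EXX = 490 MPa.
Total weld length L = 690 mm.
Required throat t_e = P_u / (φ × 0.6 F_EXX × L) = 990 / (0.75 × 0.6 × 490 × 690 × 10⁻³) = 6.507 mm.
Required leg w = t_e / 0.707 = 9.204 mm → use 10 mm.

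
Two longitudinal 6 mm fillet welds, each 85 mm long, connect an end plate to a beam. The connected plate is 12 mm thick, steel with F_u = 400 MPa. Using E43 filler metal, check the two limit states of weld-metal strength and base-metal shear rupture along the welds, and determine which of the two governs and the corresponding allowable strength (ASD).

R_n/Ω ≈ 93 kN (weld metal governs)

E43XX → F_EXX = 430 MPa.
t_e = 0.707 × 6 = 4.242 mm; L = 170 mm.
Weld metal: R_n/Ω = (1/2.0) × 0.6 × 430 × 4.242 × 170 × 10⁻³ = 93.03 kN.
Base metal (shear rupture): R_n/Ω = (1/2.0) × 0.6 × 400 × 12 × 170 × 10⁻³ = 244.8 kN.
Governing: weld metal.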